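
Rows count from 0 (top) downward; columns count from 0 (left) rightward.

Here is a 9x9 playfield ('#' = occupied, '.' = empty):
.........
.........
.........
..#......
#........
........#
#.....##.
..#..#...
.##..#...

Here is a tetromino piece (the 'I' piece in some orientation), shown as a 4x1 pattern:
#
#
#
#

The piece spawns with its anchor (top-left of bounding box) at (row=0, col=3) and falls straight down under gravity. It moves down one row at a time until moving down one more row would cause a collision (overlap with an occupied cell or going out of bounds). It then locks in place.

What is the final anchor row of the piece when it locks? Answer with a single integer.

Answer: 5

Derivation:
Spawn at (row=0, col=3). Try each row:
  row 0: fits
  row 1: fits
  row 2: fits
  row 3: fits
  row 4: fits
  row 5: fits
  row 6: blocked -> lock at row 5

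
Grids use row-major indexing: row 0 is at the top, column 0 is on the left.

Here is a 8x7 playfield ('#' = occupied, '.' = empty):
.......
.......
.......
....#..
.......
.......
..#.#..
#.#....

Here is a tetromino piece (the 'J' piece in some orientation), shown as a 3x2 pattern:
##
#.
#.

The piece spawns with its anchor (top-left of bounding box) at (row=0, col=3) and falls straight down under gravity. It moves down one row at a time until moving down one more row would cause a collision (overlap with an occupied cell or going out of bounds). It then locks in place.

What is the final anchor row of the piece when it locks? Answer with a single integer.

Answer: 2

Derivation:
Spawn at (row=0, col=3). Try each row:
  row 0: fits
  row 1: fits
  row 2: fits
  row 3: blocked -> lock at row 2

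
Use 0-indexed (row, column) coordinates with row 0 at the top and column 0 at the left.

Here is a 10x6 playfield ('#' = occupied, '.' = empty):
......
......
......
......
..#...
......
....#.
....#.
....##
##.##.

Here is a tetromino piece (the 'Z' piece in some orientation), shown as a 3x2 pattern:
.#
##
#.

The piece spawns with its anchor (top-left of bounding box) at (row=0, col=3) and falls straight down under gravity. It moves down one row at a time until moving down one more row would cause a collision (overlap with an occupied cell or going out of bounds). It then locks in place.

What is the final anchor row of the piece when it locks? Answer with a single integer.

Answer: 4

Derivation:
Spawn at (row=0, col=3). Try each row:
  row 0: fits
  row 1: fits
  row 2: fits
  row 3: fits
  row 4: fits
  row 5: blocked -> lock at row 4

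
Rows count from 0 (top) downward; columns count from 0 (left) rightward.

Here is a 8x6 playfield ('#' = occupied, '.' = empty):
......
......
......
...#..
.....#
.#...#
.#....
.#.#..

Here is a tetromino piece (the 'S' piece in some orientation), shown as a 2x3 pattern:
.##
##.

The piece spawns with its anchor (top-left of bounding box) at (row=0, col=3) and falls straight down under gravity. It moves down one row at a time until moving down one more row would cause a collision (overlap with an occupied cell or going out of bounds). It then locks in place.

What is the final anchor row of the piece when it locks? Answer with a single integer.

Spawn at (row=0, col=3). Try each row:
  row 0: fits
  row 1: fits
  row 2: blocked -> lock at row 1

Answer: 1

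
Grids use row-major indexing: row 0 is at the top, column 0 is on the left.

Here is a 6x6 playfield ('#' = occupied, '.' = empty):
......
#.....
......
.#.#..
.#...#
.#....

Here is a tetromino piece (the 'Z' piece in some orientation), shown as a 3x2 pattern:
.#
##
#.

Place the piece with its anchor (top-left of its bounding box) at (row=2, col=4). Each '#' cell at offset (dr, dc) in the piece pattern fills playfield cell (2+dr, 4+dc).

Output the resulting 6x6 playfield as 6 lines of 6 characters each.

Answer: ......
#.....
.....#
.#.###
.#..##
.#....

Derivation:
Fill (2+0,4+1) = (2,5)
Fill (2+1,4+0) = (3,4)
Fill (2+1,4+1) = (3,5)
Fill (2+2,4+0) = (4,4)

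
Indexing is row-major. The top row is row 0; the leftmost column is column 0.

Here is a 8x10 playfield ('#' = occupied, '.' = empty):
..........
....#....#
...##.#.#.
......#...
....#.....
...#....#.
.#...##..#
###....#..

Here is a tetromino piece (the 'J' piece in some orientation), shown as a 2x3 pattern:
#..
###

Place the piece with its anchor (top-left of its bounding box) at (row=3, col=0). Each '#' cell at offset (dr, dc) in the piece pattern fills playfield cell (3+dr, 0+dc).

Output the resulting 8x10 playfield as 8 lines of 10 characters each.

Fill (3+0,0+0) = (3,0)
Fill (3+1,0+0) = (4,0)
Fill (3+1,0+1) = (4,1)
Fill (3+1,0+2) = (4,2)

Answer: ..........
....#....#
...##.#.#.
#.....#...
###.#.....
...#....#.
.#...##..#
###....#..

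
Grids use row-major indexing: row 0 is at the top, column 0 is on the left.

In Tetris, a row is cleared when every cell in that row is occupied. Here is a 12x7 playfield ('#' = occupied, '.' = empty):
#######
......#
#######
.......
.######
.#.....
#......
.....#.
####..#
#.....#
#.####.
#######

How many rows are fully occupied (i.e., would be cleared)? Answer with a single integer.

Answer: 3

Derivation:
Check each row:
  row 0: 0 empty cells -> FULL (clear)
  row 1: 6 empty cells -> not full
  row 2: 0 empty cells -> FULL (clear)
  row 3: 7 empty cells -> not full
  row 4: 1 empty cell -> not full
  row 5: 6 empty cells -> not full
  row 6: 6 empty cells -> not full
  row 7: 6 empty cells -> not full
  row 8: 2 empty cells -> not full
  row 9: 5 empty cells -> not full
  row 10: 2 empty cells -> not full
  row 11: 0 empty cells -> FULL (clear)
Total rows cleared: 3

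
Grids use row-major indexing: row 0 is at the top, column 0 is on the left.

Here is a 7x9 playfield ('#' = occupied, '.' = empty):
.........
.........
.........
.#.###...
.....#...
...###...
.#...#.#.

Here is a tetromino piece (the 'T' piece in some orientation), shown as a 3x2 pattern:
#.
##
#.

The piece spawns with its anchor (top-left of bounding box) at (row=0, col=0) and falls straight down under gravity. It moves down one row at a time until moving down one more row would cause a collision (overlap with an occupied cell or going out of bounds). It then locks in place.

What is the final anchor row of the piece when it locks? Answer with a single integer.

Answer: 1

Derivation:
Spawn at (row=0, col=0). Try each row:
  row 0: fits
  row 1: fits
  row 2: blocked -> lock at row 1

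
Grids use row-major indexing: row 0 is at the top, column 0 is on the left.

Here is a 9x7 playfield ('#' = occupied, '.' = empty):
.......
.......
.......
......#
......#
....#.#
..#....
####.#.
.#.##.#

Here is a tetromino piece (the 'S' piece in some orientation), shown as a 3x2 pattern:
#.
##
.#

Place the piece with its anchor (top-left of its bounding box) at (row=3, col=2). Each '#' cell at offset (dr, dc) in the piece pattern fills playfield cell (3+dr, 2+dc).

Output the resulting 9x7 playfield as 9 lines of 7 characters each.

Fill (3+0,2+0) = (3,2)
Fill (3+1,2+0) = (4,2)
Fill (3+1,2+1) = (4,3)
Fill (3+2,2+1) = (5,3)

Answer: .......
.......
.......
..#...#
..##..#
...##.#
..#....
####.#.
.#.##.#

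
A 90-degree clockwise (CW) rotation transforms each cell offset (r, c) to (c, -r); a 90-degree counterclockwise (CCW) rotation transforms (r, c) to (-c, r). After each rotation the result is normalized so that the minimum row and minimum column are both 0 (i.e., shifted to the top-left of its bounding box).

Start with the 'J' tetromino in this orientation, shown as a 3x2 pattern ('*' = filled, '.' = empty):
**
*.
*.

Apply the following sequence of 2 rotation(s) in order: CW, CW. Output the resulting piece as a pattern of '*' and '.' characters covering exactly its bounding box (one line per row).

Start:
**
*.
*.
After rotation 1 (CW):
***
..*
After rotation 2 (CW):
.*
.*
**

Answer: .*
.*
**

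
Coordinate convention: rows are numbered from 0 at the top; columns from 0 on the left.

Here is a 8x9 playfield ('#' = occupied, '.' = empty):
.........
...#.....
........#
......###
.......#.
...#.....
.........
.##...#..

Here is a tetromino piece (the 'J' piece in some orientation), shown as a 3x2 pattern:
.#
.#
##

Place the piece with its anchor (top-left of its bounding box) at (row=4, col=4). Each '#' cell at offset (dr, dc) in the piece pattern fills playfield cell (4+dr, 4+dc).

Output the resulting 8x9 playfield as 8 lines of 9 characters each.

Answer: .........
...#.....
........#
......###
.....#.#.
...#.#...
....##...
.##...#..

Derivation:
Fill (4+0,4+1) = (4,5)
Fill (4+1,4+1) = (5,5)
Fill (4+2,4+0) = (6,4)
Fill (4+2,4+1) = (6,5)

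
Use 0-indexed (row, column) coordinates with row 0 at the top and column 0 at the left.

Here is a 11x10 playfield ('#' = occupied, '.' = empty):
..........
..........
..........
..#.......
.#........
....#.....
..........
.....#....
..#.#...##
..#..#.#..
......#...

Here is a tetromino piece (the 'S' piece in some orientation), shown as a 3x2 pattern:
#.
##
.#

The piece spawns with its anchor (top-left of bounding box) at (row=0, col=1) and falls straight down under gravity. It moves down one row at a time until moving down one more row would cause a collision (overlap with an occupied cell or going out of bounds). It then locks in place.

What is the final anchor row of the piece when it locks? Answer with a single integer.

Spawn at (row=0, col=1). Try each row:
  row 0: fits
  row 1: blocked -> lock at row 0

Answer: 0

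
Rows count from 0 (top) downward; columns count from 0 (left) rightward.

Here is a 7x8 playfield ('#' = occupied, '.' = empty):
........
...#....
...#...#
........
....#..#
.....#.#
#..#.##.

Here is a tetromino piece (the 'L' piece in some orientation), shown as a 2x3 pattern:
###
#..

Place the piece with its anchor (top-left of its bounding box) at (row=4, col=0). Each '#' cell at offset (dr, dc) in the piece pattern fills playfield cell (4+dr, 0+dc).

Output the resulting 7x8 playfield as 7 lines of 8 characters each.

Fill (4+0,0+0) = (4,0)
Fill (4+0,0+1) = (4,1)
Fill (4+0,0+2) = (4,2)
Fill (4+1,0+0) = (5,0)

Answer: ........
...#....
...#...#
........
###.#..#
#....#.#
#..#.##.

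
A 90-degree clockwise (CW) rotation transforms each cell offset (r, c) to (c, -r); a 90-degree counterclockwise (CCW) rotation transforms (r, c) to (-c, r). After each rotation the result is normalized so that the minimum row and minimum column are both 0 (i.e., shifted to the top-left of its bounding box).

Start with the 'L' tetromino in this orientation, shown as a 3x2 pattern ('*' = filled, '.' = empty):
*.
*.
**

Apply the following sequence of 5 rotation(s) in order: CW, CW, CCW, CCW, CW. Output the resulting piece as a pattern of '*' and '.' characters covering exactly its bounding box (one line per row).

Start:
*.
*.
**
After rotation 1 (CW):
***
*..
After rotation 2 (CW):
**
.*
.*
After rotation 3 (CCW):
***
*..
After rotation 4 (CCW):
*.
*.
**
After rotation 5 (CW):
***
*..

Answer: ***
*..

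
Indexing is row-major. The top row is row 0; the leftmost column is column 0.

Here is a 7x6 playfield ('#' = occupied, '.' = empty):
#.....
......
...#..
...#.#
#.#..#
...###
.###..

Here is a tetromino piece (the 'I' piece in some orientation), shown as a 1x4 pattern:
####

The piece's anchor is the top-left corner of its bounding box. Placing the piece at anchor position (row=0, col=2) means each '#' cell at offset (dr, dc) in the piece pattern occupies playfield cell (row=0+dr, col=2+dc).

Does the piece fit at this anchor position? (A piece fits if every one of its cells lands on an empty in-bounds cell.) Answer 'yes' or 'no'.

Check each piece cell at anchor (0, 2):
  offset (0,0) -> (0,2): empty -> OK
  offset (0,1) -> (0,3): empty -> OK
  offset (0,2) -> (0,4): empty -> OK
  offset (0,3) -> (0,5): empty -> OK
All cells valid: yes

Answer: yes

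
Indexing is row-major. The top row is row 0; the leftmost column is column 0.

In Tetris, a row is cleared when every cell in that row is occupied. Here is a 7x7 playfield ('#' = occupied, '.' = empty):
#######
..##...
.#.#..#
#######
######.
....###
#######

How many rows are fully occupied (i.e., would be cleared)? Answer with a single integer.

Answer: 3

Derivation:
Check each row:
  row 0: 0 empty cells -> FULL (clear)
  row 1: 5 empty cells -> not full
  row 2: 4 empty cells -> not full
  row 3: 0 empty cells -> FULL (clear)
  row 4: 1 empty cell -> not full
  row 5: 4 empty cells -> not full
  row 6: 0 empty cells -> FULL (clear)
Total rows cleared: 3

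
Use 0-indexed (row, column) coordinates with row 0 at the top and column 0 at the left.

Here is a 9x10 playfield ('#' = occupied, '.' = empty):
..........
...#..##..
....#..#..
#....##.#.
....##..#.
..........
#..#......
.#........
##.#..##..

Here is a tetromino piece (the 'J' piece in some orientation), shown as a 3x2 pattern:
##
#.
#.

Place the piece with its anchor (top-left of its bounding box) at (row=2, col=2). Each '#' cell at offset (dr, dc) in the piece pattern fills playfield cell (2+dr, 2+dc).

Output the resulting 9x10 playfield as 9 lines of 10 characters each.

Fill (2+0,2+0) = (2,2)
Fill (2+0,2+1) = (2,3)
Fill (2+1,2+0) = (3,2)
Fill (2+2,2+0) = (4,2)

Answer: ..........
...#..##..
..###..#..
#.#..##.#.
..#.##..#.
..........
#..#......
.#........
##.#..##..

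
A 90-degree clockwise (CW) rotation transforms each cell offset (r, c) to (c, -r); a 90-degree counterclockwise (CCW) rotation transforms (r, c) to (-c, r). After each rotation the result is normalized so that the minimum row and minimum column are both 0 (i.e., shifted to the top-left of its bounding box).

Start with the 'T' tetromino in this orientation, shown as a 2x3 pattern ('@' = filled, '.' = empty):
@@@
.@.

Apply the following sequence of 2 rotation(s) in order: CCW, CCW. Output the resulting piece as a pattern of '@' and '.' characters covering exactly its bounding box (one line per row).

Start:
@@@
.@.
After rotation 1 (CCW):
@.
@@
@.
After rotation 2 (CCW):
.@.
@@@

Answer: .@.
@@@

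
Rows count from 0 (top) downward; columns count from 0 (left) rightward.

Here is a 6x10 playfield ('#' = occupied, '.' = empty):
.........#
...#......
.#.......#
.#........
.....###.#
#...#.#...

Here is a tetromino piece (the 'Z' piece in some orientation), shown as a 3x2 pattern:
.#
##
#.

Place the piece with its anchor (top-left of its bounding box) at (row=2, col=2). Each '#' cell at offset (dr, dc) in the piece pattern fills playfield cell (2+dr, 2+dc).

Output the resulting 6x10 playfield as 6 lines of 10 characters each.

Fill (2+0,2+1) = (2,3)
Fill (2+1,2+0) = (3,2)
Fill (2+1,2+1) = (3,3)
Fill (2+2,2+0) = (4,2)

Answer: .........#
...#......
.#.#.....#
.###......
..#..###.#
#...#.#...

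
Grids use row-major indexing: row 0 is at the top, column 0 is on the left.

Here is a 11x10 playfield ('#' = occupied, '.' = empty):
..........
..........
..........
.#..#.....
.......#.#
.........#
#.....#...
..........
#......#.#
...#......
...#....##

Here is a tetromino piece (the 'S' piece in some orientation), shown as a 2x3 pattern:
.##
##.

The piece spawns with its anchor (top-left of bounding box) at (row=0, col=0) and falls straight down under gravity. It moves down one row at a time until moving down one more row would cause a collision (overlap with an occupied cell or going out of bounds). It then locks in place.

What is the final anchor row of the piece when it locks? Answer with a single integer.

Answer: 1

Derivation:
Spawn at (row=0, col=0). Try each row:
  row 0: fits
  row 1: fits
  row 2: blocked -> lock at row 1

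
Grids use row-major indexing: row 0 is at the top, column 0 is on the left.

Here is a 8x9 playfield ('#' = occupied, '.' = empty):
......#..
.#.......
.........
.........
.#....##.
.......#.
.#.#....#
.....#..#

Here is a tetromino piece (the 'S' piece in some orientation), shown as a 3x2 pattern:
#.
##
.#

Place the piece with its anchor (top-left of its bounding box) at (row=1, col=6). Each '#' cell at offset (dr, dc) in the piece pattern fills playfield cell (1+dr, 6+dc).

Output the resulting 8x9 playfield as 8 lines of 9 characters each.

Answer: ......#..
.#....#..
......##.
.......#.
.#....##.
.......#.
.#.#....#
.....#..#

Derivation:
Fill (1+0,6+0) = (1,6)
Fill (1+1,6+0) = (2,6)
Fill (1+1,6+1) = (2,7)
Fill (1+2,6+1) = (3,7)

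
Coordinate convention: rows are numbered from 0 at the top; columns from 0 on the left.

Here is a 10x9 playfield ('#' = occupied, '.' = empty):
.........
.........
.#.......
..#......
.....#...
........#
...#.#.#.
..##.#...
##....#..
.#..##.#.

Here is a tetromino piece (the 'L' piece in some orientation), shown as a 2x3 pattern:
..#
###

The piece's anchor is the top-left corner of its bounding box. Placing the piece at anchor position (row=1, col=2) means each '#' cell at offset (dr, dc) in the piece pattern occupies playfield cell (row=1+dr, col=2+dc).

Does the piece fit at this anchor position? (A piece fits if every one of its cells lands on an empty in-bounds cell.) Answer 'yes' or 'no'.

Check each piece cell at anchor (1, 2):
  offset (0,2) -> (1,4): empty -> OK
  offset (1,0) -> (2,2): empty -> OK
  offset (1,1) -> (2,3): empty -> OK
  offset (1,2) -> (2,4): empty -> OK
All cells valid: yes

Answer: yes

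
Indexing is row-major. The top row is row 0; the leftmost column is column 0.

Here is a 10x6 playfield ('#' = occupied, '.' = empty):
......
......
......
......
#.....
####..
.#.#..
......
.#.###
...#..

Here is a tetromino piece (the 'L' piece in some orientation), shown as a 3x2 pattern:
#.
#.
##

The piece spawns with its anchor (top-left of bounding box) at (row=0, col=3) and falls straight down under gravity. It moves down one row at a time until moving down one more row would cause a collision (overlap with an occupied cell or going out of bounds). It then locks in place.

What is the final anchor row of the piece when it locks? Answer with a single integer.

Answer: 2

Derivation:
Spawn at (row=0, col=3). Try each row:
  row 0: fits
  row 1: fits
  row 2: fits
  row 3: blocked -> lock at row 2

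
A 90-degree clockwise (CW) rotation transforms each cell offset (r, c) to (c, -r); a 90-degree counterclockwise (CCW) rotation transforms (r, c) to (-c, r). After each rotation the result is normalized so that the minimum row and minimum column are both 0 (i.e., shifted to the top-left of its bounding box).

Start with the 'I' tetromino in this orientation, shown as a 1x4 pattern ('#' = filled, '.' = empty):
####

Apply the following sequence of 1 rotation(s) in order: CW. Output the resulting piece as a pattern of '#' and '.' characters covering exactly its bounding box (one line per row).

Answer: #
#
#
#

Derivation:
Start:
####
After rotation 1 (CW):
#
#
#
#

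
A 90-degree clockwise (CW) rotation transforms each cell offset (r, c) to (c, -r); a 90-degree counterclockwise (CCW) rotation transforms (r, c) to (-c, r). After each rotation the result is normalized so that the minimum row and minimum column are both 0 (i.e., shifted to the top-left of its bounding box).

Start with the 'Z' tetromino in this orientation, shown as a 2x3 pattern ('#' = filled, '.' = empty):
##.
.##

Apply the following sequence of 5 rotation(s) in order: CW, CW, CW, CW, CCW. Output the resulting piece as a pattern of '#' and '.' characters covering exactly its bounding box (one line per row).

Answer: .#
##
#.

Derivation:
Start:
##.
.##
After rotation 1 (CW):
.#
##
#.
After rotation 2 (CW):
##.
.##
After rotation 3 (CW):
.#
##
#.
After rotation 4 (CW):
##.
.##
After rotation 5 (CCW):
.#
##
#.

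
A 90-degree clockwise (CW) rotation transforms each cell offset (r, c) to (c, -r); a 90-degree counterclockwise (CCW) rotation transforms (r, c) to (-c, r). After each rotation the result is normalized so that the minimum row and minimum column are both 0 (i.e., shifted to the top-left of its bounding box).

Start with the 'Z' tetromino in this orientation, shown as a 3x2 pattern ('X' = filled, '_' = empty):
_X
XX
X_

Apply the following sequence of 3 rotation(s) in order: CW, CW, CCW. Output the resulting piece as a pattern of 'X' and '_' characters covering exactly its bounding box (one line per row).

Answer: XX_
_XX

Derivation:
Start:
_X
XX
X_
After rotation 1 (CW):
XX_
_XX
After rotation 2 (CW):
_X
XX
X_
After rotation 3 (CCW):
XX_
_XX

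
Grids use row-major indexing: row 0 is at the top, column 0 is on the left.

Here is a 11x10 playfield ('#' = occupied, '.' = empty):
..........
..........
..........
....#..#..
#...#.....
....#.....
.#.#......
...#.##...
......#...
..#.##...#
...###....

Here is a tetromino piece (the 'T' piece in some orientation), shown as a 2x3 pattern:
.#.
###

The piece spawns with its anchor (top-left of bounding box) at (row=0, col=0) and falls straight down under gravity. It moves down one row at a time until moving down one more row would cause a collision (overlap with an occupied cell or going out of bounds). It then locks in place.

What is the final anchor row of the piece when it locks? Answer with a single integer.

Answer: 2

Derivation:
Spawn at (row=0, col=0). Try each row:
  row 0: fits
  row 1: fits
  row 2: fits
  row 3: blocked -> lock at row 2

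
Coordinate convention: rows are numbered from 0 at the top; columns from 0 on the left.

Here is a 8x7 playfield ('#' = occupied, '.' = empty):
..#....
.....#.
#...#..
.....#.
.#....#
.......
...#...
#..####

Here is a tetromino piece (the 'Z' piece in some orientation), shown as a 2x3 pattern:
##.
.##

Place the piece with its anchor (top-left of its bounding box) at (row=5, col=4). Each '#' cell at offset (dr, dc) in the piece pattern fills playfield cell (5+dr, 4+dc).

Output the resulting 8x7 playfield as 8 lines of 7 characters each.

Fill (5+0,4+0) = (5,4)
Fill (5+0,4+1) = (5,5)
Fill (5+1,4+1) = (6,5)
Fill (5+1,4+2) = (6,6)

Answer: ..#....
.....#.
#...#..
.....#.
.#....#
....##.
...#.##
#..####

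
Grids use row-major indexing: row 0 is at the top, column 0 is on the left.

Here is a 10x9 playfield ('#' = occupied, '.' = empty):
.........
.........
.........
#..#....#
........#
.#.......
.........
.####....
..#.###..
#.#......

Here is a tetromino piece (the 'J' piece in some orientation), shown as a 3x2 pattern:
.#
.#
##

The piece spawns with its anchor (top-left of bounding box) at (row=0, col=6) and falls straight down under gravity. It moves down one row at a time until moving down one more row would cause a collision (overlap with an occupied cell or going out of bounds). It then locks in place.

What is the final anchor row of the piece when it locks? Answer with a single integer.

Spawn at (row=0, col=6). Try each row:
  row 0: fits
  row 1: fits
  row 2: fits
  row 3: fits
  row 4: fits
  row 5: fits
  row 6: blocked -> lock at row 5

Answer: 5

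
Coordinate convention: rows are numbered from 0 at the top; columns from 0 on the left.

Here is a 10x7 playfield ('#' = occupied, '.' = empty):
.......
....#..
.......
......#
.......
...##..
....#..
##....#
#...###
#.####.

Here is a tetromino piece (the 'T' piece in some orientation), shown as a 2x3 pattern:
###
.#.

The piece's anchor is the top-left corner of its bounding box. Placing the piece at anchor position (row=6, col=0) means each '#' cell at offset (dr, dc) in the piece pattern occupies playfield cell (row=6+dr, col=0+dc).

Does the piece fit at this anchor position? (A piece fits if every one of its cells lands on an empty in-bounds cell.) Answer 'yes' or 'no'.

Check each piece cell at anchor (6, 0):
  offset (0,0) -> (6,0): empty -> OK
  offset (0,1) -> (6,1): empty -> OK
  offset (0,2) -> (6,2): empty -> OK
  offset (1,1) -> (7,1): occupied ('#') -> FAIL
All cells valid: no

Answer: no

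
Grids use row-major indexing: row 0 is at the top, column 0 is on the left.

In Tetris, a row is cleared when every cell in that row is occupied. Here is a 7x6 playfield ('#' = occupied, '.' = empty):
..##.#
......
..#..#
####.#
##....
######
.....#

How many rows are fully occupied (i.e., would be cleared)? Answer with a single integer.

Answer: 1

Derivation:
Check each row:
  row 0: 3 empty cells -> not full
  row 1: 6 empty cells -> not full
  row 2: 4 empty cells -> not full
  row 3: 1 empty cell -> not full
  row 4: 4 empty cells -> not full
  row 5: 0 empty cells -> FULL (clear)
  row 6: 5 empty cells -> not full
Total rows cleared: 1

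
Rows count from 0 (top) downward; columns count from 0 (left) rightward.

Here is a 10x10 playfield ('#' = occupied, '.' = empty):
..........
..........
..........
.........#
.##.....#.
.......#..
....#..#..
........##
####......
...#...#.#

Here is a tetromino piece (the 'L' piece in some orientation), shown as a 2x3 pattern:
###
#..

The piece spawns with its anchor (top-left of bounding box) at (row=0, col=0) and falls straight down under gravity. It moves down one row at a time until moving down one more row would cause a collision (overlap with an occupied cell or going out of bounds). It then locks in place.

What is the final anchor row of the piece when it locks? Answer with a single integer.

Spawn at (row=0, col=0). Try each row:
  row 0: fits
  row 1: fits
  row 2: fits
  row 3: fits
  row 4: blocked -> lock at row 3

Answer: 3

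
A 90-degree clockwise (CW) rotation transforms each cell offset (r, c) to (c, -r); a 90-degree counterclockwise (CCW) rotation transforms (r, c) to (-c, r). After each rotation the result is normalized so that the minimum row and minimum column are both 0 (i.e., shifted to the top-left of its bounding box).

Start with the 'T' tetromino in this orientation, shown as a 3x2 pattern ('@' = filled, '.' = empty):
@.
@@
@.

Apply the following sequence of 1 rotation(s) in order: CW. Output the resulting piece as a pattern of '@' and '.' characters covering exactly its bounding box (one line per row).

Answer: @@@
.@.

Derivation:
Start:
@.
@@
@.
After rotation 1 (CW):
@@@
.@.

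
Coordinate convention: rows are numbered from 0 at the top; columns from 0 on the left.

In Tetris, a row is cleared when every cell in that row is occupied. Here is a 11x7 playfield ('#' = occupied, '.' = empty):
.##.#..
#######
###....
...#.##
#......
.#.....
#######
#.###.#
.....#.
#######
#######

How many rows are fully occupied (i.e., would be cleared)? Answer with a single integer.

Answer: 4

Derivation:
Check each row:
  row 0: 4 empty cells -> not full
  row 1: 0 empty cells -> FULL (clear)
  row 2: 4 empty cells -> not full
  row 3: 4 empty cells -> not full
  row 4: 6 empty cells -> not full
  row 5: 6 empty cells -> not full
  row 6: 0 empty cells -> FULL (clear)
  row 7: 2 empty cells -> not full
  row 8: 6 empty cells -> not full
  row 9: 0 empty cells -> FULL (clear)
  row 10: 0 empty cells -> FULL (clear)
Total rows cleared: 4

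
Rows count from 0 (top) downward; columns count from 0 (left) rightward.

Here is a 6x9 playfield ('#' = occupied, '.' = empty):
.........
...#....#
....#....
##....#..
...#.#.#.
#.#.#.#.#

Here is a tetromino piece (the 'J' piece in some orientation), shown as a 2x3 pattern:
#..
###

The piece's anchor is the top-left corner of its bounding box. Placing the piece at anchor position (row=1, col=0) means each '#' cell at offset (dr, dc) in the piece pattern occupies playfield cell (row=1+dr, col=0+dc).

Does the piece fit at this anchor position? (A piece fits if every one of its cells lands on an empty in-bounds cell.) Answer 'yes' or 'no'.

Answer: yes

Derivation:
Check each piece cell at anchor (1, 0):
  offset (0,0) -> (1,0): empty -> OK
  offset (1,0) -> (2,0): empty -> OK
  offset (1,1) -> (2,1): empty -> OK
  offset (1,2) -> (2,2): empty -> OK
All cells valid: yes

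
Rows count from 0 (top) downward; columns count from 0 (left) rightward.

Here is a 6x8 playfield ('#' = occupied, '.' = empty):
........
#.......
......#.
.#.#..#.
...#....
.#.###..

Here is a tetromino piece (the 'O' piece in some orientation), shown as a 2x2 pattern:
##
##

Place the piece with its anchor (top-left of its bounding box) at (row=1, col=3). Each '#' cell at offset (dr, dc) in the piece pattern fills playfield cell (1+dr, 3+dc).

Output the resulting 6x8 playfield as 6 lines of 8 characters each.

Fill (1+0,3+0) = (1,3)
Fill (1+0,3+1) = (1,4)
Fill (1+1,3+0) = (2,3)
Fill (1+1,3+1) = (2,4)

Answer: ........
#..##...
...##.#.
.#.#..#.
...#....
.#.###..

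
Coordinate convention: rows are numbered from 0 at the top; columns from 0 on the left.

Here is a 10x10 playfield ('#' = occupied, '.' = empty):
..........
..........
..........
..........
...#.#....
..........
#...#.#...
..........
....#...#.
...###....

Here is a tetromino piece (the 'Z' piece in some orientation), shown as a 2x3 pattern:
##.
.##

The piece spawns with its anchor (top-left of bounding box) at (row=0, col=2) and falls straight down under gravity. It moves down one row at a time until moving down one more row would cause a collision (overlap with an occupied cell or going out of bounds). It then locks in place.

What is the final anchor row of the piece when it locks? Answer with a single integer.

Answer: 2

Derivation:
Spawn at (row=0, col=2). Try each row:
  row 0: fits
  row 1: fits
  row 2: fits
  row 3: blocked -> lock at row 2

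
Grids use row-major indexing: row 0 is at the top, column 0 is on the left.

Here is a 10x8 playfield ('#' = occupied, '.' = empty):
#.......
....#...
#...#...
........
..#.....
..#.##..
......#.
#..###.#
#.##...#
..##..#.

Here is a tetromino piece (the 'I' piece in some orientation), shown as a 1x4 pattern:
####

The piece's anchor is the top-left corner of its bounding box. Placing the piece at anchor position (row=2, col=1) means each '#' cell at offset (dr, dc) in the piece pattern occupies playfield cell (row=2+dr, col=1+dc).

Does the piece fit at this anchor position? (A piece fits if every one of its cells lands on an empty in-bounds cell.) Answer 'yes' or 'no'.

Answer: no

Derivation:
Check each piece cell at anchor (2, 1):
  offset (0,0) -> (2,1): empty -> OK
  offset (0,1) -> (2,2): empty -> OK
  offset (0,2) -> (2,3): empty -> OK
  offset (0,3) -> (2,4): occupied ('#') -> FAIL
All cells valid: no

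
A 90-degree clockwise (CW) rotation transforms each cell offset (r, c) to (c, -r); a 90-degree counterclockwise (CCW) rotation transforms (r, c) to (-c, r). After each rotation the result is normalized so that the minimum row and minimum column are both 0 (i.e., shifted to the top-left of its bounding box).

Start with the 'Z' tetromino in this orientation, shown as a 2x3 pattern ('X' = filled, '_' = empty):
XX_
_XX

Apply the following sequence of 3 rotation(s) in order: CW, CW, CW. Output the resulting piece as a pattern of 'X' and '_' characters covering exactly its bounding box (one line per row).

Answer: _X
XX
X_

Derivation:
Start:
XX_
_XX
After rotation 1 (CW):
_X
XX
X_
After rotation 2 (CW):
XX_
_XX
After rotation 3 (CW):
_X
XX
X_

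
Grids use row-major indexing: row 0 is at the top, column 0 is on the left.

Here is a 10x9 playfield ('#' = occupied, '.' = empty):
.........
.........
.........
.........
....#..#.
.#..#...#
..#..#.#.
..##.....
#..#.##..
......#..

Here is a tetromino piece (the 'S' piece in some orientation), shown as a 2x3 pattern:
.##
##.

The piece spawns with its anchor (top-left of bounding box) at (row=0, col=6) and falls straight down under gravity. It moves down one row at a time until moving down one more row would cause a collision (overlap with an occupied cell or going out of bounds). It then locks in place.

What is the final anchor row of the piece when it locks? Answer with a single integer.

Spawn at (row=0, col=6). Try each row:
  row 0: fits
  row 1: fits
  row 2: fits
  row 3: blocked -> lock at row 2

Answer: 2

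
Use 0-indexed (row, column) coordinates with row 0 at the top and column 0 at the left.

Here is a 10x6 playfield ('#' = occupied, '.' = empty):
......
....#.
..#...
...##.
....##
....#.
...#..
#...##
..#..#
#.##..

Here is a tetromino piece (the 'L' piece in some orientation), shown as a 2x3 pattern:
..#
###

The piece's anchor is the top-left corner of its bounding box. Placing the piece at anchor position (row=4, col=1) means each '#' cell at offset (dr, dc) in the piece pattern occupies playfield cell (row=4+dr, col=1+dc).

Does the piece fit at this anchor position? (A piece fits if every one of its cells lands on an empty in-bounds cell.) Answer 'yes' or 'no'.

Check each piece cell at anchor (4, 1):
  offset (0,2) -> (4,3): empty -> OK
  offset (1,0) -> (5,1): empty -> OK
  offset (1,1) -> (5,2): empty -> OK
  offset (1,2) -> (5,3): empty -> OK
All cells valid: yes

Answer: yes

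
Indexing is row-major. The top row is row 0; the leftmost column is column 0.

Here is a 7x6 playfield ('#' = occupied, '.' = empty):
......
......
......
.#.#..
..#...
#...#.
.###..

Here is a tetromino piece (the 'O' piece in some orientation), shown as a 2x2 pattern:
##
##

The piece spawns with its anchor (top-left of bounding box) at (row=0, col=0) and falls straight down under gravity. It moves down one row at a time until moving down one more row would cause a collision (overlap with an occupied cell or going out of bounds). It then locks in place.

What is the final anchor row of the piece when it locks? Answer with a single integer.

Spawn at (row=0, col=0). Try each row:
  row 0: fits
  row 1: fits
  row 2: blocked -> lock at row 1

Answer: 1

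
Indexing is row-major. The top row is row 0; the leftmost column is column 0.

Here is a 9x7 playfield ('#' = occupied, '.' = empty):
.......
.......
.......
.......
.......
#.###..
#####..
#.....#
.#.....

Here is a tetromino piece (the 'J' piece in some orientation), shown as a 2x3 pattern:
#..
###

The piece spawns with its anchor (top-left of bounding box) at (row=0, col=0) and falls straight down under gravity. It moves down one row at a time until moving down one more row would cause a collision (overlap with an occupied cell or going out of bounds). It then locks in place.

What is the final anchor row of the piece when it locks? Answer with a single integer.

Spawn at (row=0, col=0). Try each row:
  row 0: fits
  row 1: fits
  row 2: fits
  row 3: fits
  row 4: blocked -> lock at row 3

Answer: 3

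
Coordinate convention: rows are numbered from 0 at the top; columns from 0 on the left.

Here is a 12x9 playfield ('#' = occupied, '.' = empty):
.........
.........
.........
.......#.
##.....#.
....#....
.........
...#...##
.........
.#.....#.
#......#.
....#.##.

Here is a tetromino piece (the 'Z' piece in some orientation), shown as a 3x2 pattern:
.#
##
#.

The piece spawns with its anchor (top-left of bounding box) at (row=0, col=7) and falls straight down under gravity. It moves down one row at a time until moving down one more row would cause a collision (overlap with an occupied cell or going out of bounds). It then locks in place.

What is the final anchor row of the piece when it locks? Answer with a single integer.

Answer: 0

Derivation:
Spawn at (row=0, col=7). Try each row:
  row 0: fits
  row 1: blocked -> lock at row 0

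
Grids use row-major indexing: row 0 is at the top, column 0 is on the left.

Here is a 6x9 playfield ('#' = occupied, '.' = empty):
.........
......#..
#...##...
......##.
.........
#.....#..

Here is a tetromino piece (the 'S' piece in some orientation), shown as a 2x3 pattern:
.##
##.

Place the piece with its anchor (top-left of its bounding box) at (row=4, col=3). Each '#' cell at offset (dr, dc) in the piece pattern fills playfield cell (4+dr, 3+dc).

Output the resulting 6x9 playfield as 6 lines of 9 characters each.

Answer: .........
......#..
#...##...
......##.
....##...
#..##.#..

Derivation:
Fill (4+0,3+1) = (4,4)
Fill (4+0,3+2) = (4,5)
Fill (4+1,3+0) = (5,3)
Fill (4+1,3+1) = (5,4)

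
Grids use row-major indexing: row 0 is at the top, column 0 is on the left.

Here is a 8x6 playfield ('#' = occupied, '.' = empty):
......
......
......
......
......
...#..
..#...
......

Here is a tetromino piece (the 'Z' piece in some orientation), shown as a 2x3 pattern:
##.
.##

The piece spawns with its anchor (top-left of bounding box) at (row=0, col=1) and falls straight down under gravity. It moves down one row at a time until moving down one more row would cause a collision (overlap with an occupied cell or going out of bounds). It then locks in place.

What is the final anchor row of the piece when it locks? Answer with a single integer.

Spawn at (row=0, col=1). Try each row:
  row 0: fits
  row 1: fits
  row 2: fits
  row 3: fits
  row 4: blocked -> lock at row 3

Answer: 3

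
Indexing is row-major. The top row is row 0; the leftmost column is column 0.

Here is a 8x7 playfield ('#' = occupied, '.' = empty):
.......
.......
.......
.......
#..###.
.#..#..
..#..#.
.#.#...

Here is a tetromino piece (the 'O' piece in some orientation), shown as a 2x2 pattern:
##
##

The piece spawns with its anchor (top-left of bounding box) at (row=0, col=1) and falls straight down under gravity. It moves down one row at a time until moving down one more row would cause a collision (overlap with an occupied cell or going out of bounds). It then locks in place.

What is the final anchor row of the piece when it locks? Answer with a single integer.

Answer: 3

Derivation:
Spawn at (row=0, col=1). Try each row:
  row 0: fits
  row 1: fits
  row 2: fits
  row 3: fits
  row 4: blocked -> lock at row 3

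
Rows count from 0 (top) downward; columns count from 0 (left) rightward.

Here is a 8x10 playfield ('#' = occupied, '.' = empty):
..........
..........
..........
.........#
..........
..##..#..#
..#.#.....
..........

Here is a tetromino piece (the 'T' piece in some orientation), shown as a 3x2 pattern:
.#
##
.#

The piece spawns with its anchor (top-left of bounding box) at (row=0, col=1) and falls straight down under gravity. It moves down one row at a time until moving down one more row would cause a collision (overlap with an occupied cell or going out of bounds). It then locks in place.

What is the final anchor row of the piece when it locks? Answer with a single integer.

Spawn at (row=0, col=1). Try each row:
  row 0: fits
  row 1: fits
  row 2: fits
  row 3: blocked -> lock at row 2

Answer: 2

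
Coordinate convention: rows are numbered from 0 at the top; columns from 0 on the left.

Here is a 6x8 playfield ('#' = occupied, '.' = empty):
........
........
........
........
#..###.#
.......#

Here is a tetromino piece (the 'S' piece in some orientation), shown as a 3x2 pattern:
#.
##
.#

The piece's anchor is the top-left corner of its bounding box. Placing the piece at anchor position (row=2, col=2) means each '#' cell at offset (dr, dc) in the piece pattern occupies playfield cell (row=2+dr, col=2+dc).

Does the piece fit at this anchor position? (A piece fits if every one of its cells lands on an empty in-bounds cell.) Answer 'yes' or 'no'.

Answer: no

Derivation:
Check each piece cell at anchor (2, 2):
  offset (0,0) -> (2,2): empty -> OK
  offset (1,0) -> (3,2): empty -> OK
  offset (1,1) -> (3,3): empty -> OK
  offset (2,1) -> (4,3): occupied ('#') -> FAIL
All cells valid: no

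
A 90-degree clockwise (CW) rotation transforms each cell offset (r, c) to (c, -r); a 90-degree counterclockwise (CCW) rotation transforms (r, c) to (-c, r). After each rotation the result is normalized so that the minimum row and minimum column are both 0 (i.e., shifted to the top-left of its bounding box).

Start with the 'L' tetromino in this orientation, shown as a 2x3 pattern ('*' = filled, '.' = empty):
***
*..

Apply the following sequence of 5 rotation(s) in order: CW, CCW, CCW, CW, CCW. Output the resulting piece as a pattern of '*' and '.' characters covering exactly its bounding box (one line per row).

Start:
***
*..
After rotation 1 (CW):
**
.*
.*
After rotation 2 (CCW):
***
*..
After rotation 3 (CCW):
*.
*.
**
After rotation 4 (CW):
***
*..
After rotation 5 (CCW):
*.
*.
**

Answer: *.
*.
**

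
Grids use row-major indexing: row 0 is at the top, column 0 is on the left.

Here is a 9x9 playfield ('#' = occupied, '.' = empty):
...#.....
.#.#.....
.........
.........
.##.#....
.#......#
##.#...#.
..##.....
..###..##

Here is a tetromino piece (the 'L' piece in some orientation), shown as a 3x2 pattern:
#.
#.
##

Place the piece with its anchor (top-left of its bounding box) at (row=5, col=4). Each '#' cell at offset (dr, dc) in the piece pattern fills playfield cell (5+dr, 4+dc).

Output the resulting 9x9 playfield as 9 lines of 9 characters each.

Fill (5+0,4+0) = (5,4)
Fill (5+1,4+0) = (6,4)
Fill (5+2,4+0) = (7,4)
Fill (5+2,4+1) = (7,5)

Answer: ...#.....
.#.#.....
.........
.........
.##.#....
.#..#...#
##.##..#.
..####...
..###..##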